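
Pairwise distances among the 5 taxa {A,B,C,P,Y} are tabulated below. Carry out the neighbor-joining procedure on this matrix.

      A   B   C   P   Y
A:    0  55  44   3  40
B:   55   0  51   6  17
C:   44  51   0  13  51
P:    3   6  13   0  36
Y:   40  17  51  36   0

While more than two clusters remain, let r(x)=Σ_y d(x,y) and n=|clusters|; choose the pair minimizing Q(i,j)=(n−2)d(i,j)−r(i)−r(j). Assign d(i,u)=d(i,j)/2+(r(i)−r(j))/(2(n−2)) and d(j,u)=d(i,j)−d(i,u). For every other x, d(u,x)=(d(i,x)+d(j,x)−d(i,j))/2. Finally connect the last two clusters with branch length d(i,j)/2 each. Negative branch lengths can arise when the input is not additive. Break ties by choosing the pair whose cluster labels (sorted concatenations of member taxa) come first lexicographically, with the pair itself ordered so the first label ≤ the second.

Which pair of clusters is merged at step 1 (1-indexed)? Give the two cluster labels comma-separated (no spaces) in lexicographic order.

B,Y

1. join B+Y (d=17, Q=-222) ⇒ BY; edges |B|=6, |Y|=11
  updated: d(A,BY)=39, d(BY,C)=85/2, d(BY,P)=25/2
2. join A+P (d=3, Q=-217/2) ⇒ AP; edges |A|=127/8, |P|=-103/8
  updated: d(AP,BY)=97/4, d(AP,C)=27
3. join AP+BY (d=97/4, Q=-375/4) ⇒ ABPY; edges |AP|=35/8, |BY|=159/8
  updated: d(ABPY,C)=181/8
4. join ABPY+C (d=181/8) ⇒ ABCPY; edges |ABPY|=181/16, |C|=181/16
final tree: (((A:127/8,P:-103/8):35/8,(B:6,Y:11):159/8):181/16,C:181/16)
total length: 535/8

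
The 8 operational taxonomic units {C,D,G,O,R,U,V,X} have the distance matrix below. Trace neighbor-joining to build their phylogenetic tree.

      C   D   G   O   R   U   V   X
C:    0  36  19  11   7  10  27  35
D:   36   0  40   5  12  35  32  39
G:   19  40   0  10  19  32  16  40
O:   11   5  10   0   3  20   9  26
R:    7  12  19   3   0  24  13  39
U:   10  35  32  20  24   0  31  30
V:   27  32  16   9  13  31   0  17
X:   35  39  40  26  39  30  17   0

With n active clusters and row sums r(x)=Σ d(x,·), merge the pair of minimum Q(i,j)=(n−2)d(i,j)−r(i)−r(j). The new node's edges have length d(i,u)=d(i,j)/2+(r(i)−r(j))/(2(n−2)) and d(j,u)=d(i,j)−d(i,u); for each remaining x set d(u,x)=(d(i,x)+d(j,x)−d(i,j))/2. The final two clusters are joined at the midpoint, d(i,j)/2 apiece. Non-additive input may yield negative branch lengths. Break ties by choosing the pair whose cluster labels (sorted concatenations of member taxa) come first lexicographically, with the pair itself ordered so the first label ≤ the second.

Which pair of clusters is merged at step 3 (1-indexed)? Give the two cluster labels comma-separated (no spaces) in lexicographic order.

D,O

iteration 1: select V,X (d=17, Q=-269); attach at lengths (7/4, 61/4); label the merged cluster VX
  updated: d(C,VX)=45/2, d(D,VX)=27, d(G,VX)=39/2, d(O,VX)=9, d(R,VX)=35/2, d(U,VX)=22
iteration 2: select C,U (d=10, Q=-397/2); attach at lengths (5/4, 35/4); label the merged cluster CU
  updated: d(CU,D)=61/2, d(CU,G)=41/2, d(CU,O)=21/2, d(CU,R)=21/2, d(CU,VX)=69/4
iteration 3: select D,O (d=5, Q=-132); attach at lengths (97/8, -57/8); label the merged cluster DO
  updated: d(CU,DO)=18, d(DO,G)=45/2, d(DO,R)=5, d(DO,VX)=31/2
iteration 4: select DO,R (d=5, Q=-98); attach at lengths (4, 1); label the merged cluster DOR
  updated: d(CU,DOR)=47/4, d(DOR,G)=73/4, d(DOR,VX)=14
iteration 5: select CU,DOR (d=47/4, Q=-70); attach at lengths (29/4, 9/2); label the merged cluster CDORU
  updated: d(CDORU,G)=27/2, d(CDORU,VX)=39/4
iteration 6: select CDORU,G (d=27/2, Q=-171/4); attach at lengths (15/8, 93/8); label the merged cluster CDGORU
  updated: d(CDGORU,VX)=63/8
iteration 7: select CDGORU,VX (d=63/8); attach at lengths (63/16, 63/16); label the merged cluster CDGORUVX
final tree: ((((C:5/4,U:35/4):29/4,((D:97/8,O:-57/8):4,R:1):9/2):15/8,G:93/8):63/16,(V:7/4,X:61/4):63/16)
total length: 561/8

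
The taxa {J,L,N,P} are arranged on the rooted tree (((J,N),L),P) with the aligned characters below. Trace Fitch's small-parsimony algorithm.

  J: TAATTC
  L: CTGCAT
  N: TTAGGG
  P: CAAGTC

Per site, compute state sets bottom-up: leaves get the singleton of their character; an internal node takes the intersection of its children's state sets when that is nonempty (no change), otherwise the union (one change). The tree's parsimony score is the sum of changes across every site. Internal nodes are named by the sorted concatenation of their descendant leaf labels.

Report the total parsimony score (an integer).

10

[col 0] JN: children J:{T}, N:{T} ∩→ {T}; cost 0
[col 0] JLN: children JN:{T}, L:{C} ∪→ {C,T}; cost 1
[col 0] JLNP: children JLN:{C,T}, P:{C} ∩→ {C}; cost 0
[col 1] JN: children J:{A}, N:{T} ∪→ {A,T}; cost 1
[col 1] JLN: children JN:{A,T}, L:{T} ∩→ {T}; cost 0
[col 1] JLNP: children JLN:{T}, P:{A} ∪→ {A,T}; cost 1
[col 2] JN: children J:{A}, N:{A} ∩→ {A}; cost 0
[col 2] JLN: children JN:{A}, L:{G} ∪→ {A,G}; cost 1
[col 2] JLNP: children JLN:{A,G}, P:{A} ∩→ {A}; cost 0
[col 3] JN: children J:{T}, N:{G} ∪→ {G,T}; cost 1
[col 3] JLN: children JN:{G,T}, L:{C} ∪→ {C,G,T}; cost 1
[col 3] JLNP: children JLN:{C,G,T}, P:{G} ∩→ {G}; cost 0
[col 4] JN: children J:{T}, N:{G} ∪→ {G,T}; cost 1
[col 4] JLN: children JN:{G,T}, L:{A} ∪→ {A,G,T}; cost 1
[col 4] JLNP: children JLN:{A,G,T}, P:{T} ∩→ {T}; cost 0
[col 5] JN: children J:{C}, N:{G} ∪→ {C,G}; cost 1
[col 5] JLN: children JN:{C,G}, L:{T} ∪→ {C,G,T}; cost 1
[col 5] JLNP: children JLN:{C,G,T}, P:{C} ∩→ {C}; cost 0
per-site changes: [1, 2, 1, 2, 2, 2]; total = 10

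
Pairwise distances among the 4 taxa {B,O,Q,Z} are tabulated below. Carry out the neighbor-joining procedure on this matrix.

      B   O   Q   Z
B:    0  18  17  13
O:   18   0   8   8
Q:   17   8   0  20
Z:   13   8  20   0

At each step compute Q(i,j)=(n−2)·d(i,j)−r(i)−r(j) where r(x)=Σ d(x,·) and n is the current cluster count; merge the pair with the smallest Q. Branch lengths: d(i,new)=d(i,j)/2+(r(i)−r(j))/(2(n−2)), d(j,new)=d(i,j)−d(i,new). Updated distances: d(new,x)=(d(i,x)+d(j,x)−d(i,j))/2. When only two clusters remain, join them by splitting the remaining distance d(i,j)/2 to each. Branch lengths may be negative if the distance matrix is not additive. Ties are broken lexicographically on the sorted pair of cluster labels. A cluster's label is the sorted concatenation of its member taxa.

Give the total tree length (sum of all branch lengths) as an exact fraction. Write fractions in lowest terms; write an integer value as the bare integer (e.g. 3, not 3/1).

105/4

step 1: merge (B,Z) at d=13, Q=-63; branch lengths B→33/4, Z→19/4; new cluster BZ
  updated: d(BZ,O)=13/2, d(BZ,Q)=12
step 2: merge (BZ,O) at d=13/2, Q=-53/2; branch lengths BZ→21/4, O→5/4; new cluster BOZ
  updated: d(BOZ,Q)=27/4
step 3: merge (BOZ,Q) at d=27/4; branch lengths BOZ→27/8, Q→27/8; new cluster BOQZ
final tree: (((B:33/4,Z:19/4):21/4,O:5/4):27/8,Q:27/8)
total length: 105/4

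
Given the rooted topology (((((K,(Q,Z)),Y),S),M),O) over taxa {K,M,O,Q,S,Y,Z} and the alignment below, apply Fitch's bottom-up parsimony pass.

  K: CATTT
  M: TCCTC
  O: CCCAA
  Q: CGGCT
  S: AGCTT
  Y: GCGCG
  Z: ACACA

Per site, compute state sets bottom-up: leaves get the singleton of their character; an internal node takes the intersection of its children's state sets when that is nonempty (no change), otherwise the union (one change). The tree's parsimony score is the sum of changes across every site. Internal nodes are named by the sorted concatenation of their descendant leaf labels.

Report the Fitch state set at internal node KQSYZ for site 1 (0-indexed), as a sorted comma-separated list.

C,G

site 0, node QZ: Q={C} ∪ Z={A} → {A,C} (+1)
site 0, node KQZ: K={C} ∩ QZ={A,C} → {C} (+0)
site 0, node KQYZ: KQZ={C} ∪ Y={G} → {C,G} (+1)
site 0, node KQSYZ: KQYZ={C,G} ∪ S={A} → {A,C,G} (+1)
site 0, node KMQSYZ: KQSYZ={A,C,G} ∪ M={T} → {A,C,G,T} (+1)
site 0, node KMOQSYZ: KMQSYZ={A,C,G,T} ∩ O={C} → {C} (+0)
site 1, node QZ: Q={G} ∪ Z={C} → {C,G} (+1)
site 1, node KQZ: K={A} ∪ QZ={C,G} → {A,C,G} (+1)
site 1, node KQYZ: KQZ={A,C,G} ∩ Y={C} → {C} (+0)
site 1, node KQSYZ: KQYZ={C} ∪ S={G} → {C,G} (+1)
site 1, node KMQSYZ: KQSYZ={C,G} ∩ M={C} → {C} (+0)
site 1, node KMOQSYZ: KMQSYZ={C} ∩ O={C} → {C} (+0)
site 2, node QZ: Q={G} ∪ Z={A} → {A,G} (+1)
site 2, node KQZ: K={T} ∪ QZ={A,G} → {A,G,T} (+1)
site 2, node KQYZ: KQZ={A,G,T} ∩ Y={G} → {G} (+0)
site 2, node KQSYZ: KQYZ={G} ∪ S={C} → {C,G} (+1)
site 2, node KMQSYZ: KQSYZ={C,G} ∩ M={C} → {C} (+0)
site 2, node KMOQSYZ: KMQSYZ={C} ∩ O={C} → {C} (+0)
site 3, node QZ: Q={C} ∩ Z={C} → {C} (+0)
site 3, node KQZ: K={T} ∪ QZ={C} → {C,T} (+1)
site 3, node KQYZ: KQZ={C,T} ∩ Y={C} → {C} (+0)
site 3, node KQSYZ: KQYZ={C} ∪ S={T} → {C,T} (+1)
site 3, node KMQSYZ: KQSYZ={C,T} ∩ M={T} → {T} (+0)
site 3, node KMOQSYZ: KMQSYZ={T} ∪ O={A} → {A,T} (+1)
site 4, node QZ: Q={T} ∪ Z={A} → {A,T} (+1)
site 4, node KQZ: K={T} ∩ QZ={A,T} → {T} (+0)
site 4, node KQYZ: KQZ={T} ∪ Y={G} → {G,T} (+1)
site 4, node KQSYZ: KQYZ={G,T} ∩ S={T} → {T} (+0)
site 4, node KMQSYZ: KQSYZ={T} ∪ M={C} → {C,T} (+1)
site 4, node KMOQSYZ: KMQSYZ={C,T} ∪ O={A} → {A,C,T} (+1)
per-site changes: [4, 3, 3, 3, 4]; total = 17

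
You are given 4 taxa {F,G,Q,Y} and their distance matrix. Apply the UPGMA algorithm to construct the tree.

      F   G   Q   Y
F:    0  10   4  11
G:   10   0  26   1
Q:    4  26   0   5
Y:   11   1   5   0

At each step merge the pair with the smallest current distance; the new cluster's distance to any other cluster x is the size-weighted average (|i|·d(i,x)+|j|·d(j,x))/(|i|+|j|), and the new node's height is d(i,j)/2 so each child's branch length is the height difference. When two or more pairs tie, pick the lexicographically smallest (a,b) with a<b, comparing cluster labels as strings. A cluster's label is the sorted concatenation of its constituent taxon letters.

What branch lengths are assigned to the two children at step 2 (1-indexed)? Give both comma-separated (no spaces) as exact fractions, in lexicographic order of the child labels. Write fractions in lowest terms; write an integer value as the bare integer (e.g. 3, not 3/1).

2,2

step 1: merge (G,Y) at d=1; branch lengths G→1/2, Y→1/2; new cluster GY
  updated: d(F,GY)=21/2, d(GY,Q)=31/2
step 2: merge (F,Q) at d=4; branch lengths F→2, Q→2; new cluster FQ
  updated: d(FQ,GY)=13
step 3: merge (FQ,GY) at d=13; branch lengths FQ→9/2, GY→6; new cluster FGQY
final tree: ((F:2,Q:2):9/2,(G:1/2,Y:1/2):6)
total length: 31/2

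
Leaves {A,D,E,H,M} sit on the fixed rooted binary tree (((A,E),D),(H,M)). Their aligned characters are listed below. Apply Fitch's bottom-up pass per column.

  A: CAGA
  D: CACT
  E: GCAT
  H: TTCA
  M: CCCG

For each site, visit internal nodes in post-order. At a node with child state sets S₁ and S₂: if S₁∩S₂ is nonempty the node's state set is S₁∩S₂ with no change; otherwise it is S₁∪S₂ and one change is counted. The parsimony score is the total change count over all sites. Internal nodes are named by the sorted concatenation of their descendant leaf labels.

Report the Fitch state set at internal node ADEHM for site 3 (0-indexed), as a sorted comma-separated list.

[col 0] AE: children A:{C}, E:{G} ∪→ {C,G}; cost 1
[col 0] ADE: children AE:{C,G}, D:{C} ∩→ {C}; cost 0
[col 0] HM: children H:{T}, M:{C} ∪→ {C,T}; cost 1
[col 0] ADEHM: children ADE:{C}, HM:{C,T} ∩→ {C}; cost 0
[col 1] AE: children A:{A}, E:{C} ∪→ {A,C}; cost 1
[col 1] ADE: children AE:{A,C}, D:{A} ∩→ {A}; cost 0
[col 1] HM: children H:{T}, M:{C} ∪→ {C,T}; cost 1
[col 1] ADEHM: children ADE:{A}, HM:{C,T} ∪→ {A,C,T}; cost 1
[col 2] AE: children A:{G}, E:{A} ∪→ {A,G}; cost 1
[col 2] ADE: children AE:{A,G}, D:{C} ∪→ {A,C,G}; cost 1
[col 2] HM: children H:{C}, M:{C} ∩→ {C}; cost 0
[col 2] ADEHM: children ADE:{A,C,G}, HM:{C} ∩→ {C}; cost 0
[col 3] AE: children A:{A}, E:{T} ∪→ {A,T}; cost 1
[col 3] ADE: children AE:{A,T}, D:{T} ∩→ {T}; cost 0
[col 3] HM: children H:{A}, M:{G} ∪→ {A,G}; cost 1
[col 3] ADEHM: children ADE:{T}, HM:{A,G} ∪→ {A,G,T}; cost 1
per-site changes: [2, 3, 2, 3]; total = 10

A,G,T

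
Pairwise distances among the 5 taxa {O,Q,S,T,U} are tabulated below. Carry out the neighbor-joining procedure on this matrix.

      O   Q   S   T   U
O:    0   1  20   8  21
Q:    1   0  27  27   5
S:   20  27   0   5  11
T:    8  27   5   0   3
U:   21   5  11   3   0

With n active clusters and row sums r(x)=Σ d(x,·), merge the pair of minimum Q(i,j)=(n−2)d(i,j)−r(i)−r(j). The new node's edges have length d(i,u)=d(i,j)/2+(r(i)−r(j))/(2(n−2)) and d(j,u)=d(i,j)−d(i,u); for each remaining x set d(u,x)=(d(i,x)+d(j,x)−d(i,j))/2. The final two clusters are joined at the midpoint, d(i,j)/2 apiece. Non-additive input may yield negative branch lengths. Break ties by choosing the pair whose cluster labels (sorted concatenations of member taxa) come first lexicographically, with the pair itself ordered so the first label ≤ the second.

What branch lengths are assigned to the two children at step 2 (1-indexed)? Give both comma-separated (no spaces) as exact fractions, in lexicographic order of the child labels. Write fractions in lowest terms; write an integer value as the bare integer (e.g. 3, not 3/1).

step 1: merge (O,Q) at d=1, Q=-107; branch lengths O→-7/6, Q→13/6; new cluster OQ
  updated: d(OQ,S)=23, d(OQ,T)=17, d(OQ,U)=25/2
step 2: merge (OQ,U) at d=25/2, Q=-54; branch lengths OQ→51/4, U→-1/4; new cluster OQU
  updated: d(OQU,S)=43/4, d(OQU,T)=15/4
step 3: merge (OQU,S) at d=43/4, Q=-39/2; branch lengths OQU→19/4, S→6; new cluster OQSU
  updated: d(OQSU,T)=-1
step 4: merge (OQSU,T) at d=-1; branch lengths OQSU→-1/2, T→-1/2; new cluster OQSTU
final tree: ((((O:-7/6,Q:13/6):51/4,U:-1/4):19/4,S:6):-1/2,T:-1/2)
total length: 93/4

51/4,-1/4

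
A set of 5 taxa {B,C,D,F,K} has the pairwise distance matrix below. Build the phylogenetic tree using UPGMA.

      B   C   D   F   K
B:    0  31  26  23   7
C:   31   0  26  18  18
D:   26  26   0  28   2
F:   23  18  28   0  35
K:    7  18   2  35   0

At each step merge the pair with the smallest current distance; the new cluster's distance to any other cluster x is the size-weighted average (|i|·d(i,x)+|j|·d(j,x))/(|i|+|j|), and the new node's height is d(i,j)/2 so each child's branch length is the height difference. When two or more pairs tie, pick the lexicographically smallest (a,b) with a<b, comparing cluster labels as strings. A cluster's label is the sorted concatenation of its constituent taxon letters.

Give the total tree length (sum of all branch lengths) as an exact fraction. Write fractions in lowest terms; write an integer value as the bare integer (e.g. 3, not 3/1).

step 1: merge (D,K) at d=2; branch lengths D→1, K→1; new cluster DK
  updated: d(B,DK)=33/2, d(C,DK)=22, d(DK,F)=63/2
step 2: merge (B,DK) at d=33/2; branch lengths B→33/4, DK→29/4; new cluster BDK
  updated: d(BDK,C)=25, d(BDK,F)=86/3
step 3: merge (C,F) at d=18; branch lengths C→9, F→9; new cluster CF
  updated: d(BDK,CF)=161/6
step 4: merge (BDK,CF) at d=161/6; branch lengths BDK→31/6, CF→53/12; new cluster BCDFK
final tree: ((B:33/4,(D:1,K:1):29/4):31/6,(C:9,F:9):53/12)
total length: 541/12

541/12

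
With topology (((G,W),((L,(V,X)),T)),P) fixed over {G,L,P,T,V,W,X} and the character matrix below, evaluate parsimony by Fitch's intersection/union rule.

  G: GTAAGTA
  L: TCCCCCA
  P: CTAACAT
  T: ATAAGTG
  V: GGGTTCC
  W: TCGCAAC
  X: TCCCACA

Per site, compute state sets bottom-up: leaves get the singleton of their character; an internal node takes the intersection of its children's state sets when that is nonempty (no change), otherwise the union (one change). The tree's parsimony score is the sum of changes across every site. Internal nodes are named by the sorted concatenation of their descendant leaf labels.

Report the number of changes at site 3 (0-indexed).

site 0, node GW: G={G} ∪ W={T} → {G,T} (+1)
site 0, node VX: V={G} ∪ X={T} → {G,T} (+1)
site 0, node LVX: L={T} ∩ VX={G,T} → {T} (+0)
site 0, node LTVX: LVX={T} ∪ T={A} → {A,T} (+1)
site 0, node GLTVWX: GW={G,T} ∩ LTVX={A,T} → {T} (+0)
site 0, node GLPTVWX: GLTVWX={T} ∪ P={C} → {C,T} (+1)
site 1, node GW: G={T} ∪ W={C} → {C,T} (+1)
site 1, node VX: V={G} ∪ X={C} → {C,G} (+1)
site 1, node LVX: L={C} ∩ VX={C,G} → {C} (+0)
site 1, node LTVX: LVX={C} ∪ T={T} → {C,T} (+1)
site 1, node GLTVWX: GW={C,T} ∩ LTVX={C,T} → {C,T} (+0)
site 1, node GLPTVWX: GLTVWX={C,T} ∩ P={T} → {T} (+0)
site 2, node GW: G={A} ∪ W={G} → {A,G} (+1)
site 2, node VX: V={G} ∪ X={C} → {C,G} (+1)
site 2, node LVX: L={C} ∩ VX={C,G} → {C} (+0)
site 2, node LTVX: LVX={C} ∪ T={A} → {A,C} (+1)
site 2, node GLTVWX: GW={A,G} ∩ LTVX={A,C} → {A} (+0)
site 2, node GLPTVWX: GLTVWX={A} ∩ P={A} → {A} (+0)
site 3, node GW: G={A} ∪ W={C} → {A,C} (+1)
site 3, node VX: V={T} ∪ X={C} → {C,T} (+1)
site 3, node LVX: L={C} ∩ VX={C,T} → {C} (+0)
site 3, node LTVX: LVX={C} ∪ T={A} → {A,C} (+1)
site 3, node GLTVWX: GW={A,C} ∩ LTVX={A,C} → {A,C} (+0)
site 3, node GLPTVWX: GLTVWX={A,C} ∩ P={A} → {A} (+0)
site 4, node GW: G={G} ∪ W={A} → {A,G} (+1)
site 4, node VX: V={T} ∪ X={A} → {A,T} (+1)
site 4, node LVX: L={C} ∪ VX={A,T} → {A,C,T} (+1)
site 4, node LTVX: LVX={A,C,T} ∪ T={G} → {A,C,G,T} (+1)
site 4, node GLTVWX: GW={A,G} ∩ LTVX={A,C,G,T} → {A,G} (+0)
site 4, node GLPTVWX: GLTVWX={A,G} ∪ P={C} → {A,C,G} (+1)
site 5, node GW: G={T} ∪ W={A} → {A,T} (+1)
site 5, node VX: V={C} ∩ X={C} → {C} (+0)
site 5, node LVX: L={C} ∩ VX={C} → {C} (+0)
site 5, node LTVX: LVX={C} ∪ T={T} → {C,T} (+1)
site 5, node GLTVWX: GW={A,T} ∩ LTVX={C,T} → {T} (+0)
site 5, node GLPTVWX: GLTVWX={T} ∪ P={A} → {A,T} (+1)
site 6, node GW: G={A} ∪ W={C} → {A,C} (+1)
site 6, node VX: V={C} ∪ X={A} → {A,C} (+1)
site 6, node LVX: L={A} ∩ VX={A,C} → {A} (+0)
site 6, node LTVX: LVX={A} ∪ T={G} → {A,G} (+1)
site 6, node GLTVWX: GW={A,C} ∩ LTVX={A,G} → {A} (+0)
site 6, node GLPTVWX: GLTVWX={A} ∪ P={T} → {A,T} (+1)
per-site changes: [4, 3, 3, 3, 5, 3, 4]; total = 25

3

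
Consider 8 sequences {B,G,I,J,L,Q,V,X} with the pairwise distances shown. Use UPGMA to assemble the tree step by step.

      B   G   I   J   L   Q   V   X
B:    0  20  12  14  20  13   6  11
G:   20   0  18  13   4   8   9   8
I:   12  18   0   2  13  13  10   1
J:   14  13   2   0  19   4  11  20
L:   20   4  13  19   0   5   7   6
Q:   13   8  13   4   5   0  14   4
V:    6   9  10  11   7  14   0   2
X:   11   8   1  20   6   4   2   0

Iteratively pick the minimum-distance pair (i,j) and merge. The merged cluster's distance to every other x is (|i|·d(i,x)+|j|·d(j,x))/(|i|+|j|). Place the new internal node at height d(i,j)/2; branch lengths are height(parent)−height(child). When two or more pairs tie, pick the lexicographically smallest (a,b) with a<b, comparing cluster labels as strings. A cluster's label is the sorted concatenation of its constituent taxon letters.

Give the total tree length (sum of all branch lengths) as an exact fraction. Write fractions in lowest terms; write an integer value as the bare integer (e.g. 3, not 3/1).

59/2

iteration 1: select I,X (d=1); attach at lengths (1/2, 1/2); label the merged cluster IX
  updated: d(B,IX)=23/2, d(G,IX)=13, d(IX,J)=11, d(IX,L)=19/2, d(IX,Q)=17/2, d(IX,V)=6
iteration 2: select G,L (d=4); attach at lengths (2, 2); label the merged cluster GL
  updated: d(B,GL)=20, d(GL,IX)=45/4, d(GL,J)=16, d(GL,Q)=13/2, d(GL,V)=8
iteration 3: select J,Q (d=4); attach at lengths (2, 2); label the merged cluster JQ
  updated: d(B,JQ)=27/2, d(GL,JQ)=45/4, d(IX,JQ)=39/4, d(JQ,V)=25/2
iteration 4: select B,V (d=6); attach at lengths (3, 3); label the merged cluster BV
  updated: d(BV,GL)=14, d(BV,IX)=35/4, d(BV,JQ)=13
iteration 5: select BV,IX (d=35/4); attach at lengths (11/8, 31/8); label the merged cluster BIVX
  updated: d(BIVX,GL)=101/8, d(BIVX,JQ)=91/8
iteration 6: select GL,JQ (d=45/4); attach at lengths (29/8, 29/8); label the merged cluster GJLQ
  updated: d(BIVX,GJLQ)=12
iteration 7: select BIVX,GJLQ (d=12); attach at lengths (13/8, 3/8); label the merged cluster BGIJLQVX
final tree: (((B:3,V:3):11/8,(I:1/2,X:1/2):31/8):13/8,((G:2,L:2):29/8,(J:2,Q:2):29/8):3/8)
total length: 59/2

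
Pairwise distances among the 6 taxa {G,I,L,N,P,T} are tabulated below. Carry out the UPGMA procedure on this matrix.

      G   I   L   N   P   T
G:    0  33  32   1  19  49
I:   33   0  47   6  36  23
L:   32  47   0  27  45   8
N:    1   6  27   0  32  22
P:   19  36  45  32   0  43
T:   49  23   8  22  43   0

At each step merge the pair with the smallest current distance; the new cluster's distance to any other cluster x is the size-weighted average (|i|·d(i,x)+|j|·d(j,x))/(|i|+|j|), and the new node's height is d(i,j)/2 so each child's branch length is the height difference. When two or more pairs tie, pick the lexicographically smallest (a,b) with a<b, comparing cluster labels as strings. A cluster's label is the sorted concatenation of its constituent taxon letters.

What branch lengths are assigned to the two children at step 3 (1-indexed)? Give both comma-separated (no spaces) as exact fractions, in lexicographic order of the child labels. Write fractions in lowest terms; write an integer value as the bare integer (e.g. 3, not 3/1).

1. join G+N (d=1) ⇒ GN; edges |G|=1/2, |N|=1/2
  updated: d(GN,I)=39/2, d(GN,L)=59/2, d(GN,P)=51/2, d(GN,T)=71/2
2. join L+T (d=8) ⇒ LT; edges |L|=4, |T|=4
  updated: d(GN,LT)=65/2, d(I,LT)=35, d(LT,P)=44
3. join GN+I (d=39/2) ⇒ GIN; edges |GN|=37/4, |I|=39/4
  updated: d(GIN,LT)=100/3, d(GIN,P)=29
4. join GIN+P (d=29) ⇒ GINP; edges |GIN|=19/4, |P|=29/2
  updated: d(GINP,LT)=36
5. join GINP+LT (d=36) ⇒ GILNPT; edges |GINP|=7/2, |LT|=14
final tree: ((((G:1/2,N:1/2):37/4,I:39/4):19/4,P:29/2):7/2,(L:4,T:4):14)
total length: 259/4

37/4,39/4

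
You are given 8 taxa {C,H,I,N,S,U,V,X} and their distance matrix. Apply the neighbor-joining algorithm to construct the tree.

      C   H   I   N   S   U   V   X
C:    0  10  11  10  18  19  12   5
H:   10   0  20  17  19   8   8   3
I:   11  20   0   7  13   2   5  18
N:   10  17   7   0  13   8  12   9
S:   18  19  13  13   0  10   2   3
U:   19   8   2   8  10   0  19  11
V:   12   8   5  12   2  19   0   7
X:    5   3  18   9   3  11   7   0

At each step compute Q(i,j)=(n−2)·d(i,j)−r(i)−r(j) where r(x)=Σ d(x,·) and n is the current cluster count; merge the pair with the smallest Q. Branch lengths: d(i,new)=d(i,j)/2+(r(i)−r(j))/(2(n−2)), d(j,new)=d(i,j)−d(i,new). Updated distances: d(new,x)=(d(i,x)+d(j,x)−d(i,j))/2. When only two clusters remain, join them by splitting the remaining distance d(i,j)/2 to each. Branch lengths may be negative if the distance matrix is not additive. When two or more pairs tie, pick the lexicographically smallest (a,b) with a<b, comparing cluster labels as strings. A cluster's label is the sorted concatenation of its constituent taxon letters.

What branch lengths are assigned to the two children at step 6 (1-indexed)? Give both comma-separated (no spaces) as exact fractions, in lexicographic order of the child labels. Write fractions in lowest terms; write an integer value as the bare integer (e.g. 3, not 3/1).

1. join I+U (d=2, Q=-141) ⇒ IU; edges |I|=11/12, |U|=13/12
  updated: d(C,IU)=14, d(H,IU)=13, d(IU,N)=13/2, d(IU,S)=21/2, d(IU,V)=11, d(IU,X)=27/2
2. join S+V (d=2, Q=-215/2) ⇒ SV; edges |S|=47/20, |V|=-7/20
  updated: d(C,SV)=14, d(H,SV)=25/2, d(IU,SV)=39/4, d(N,SV)=23/2, d(SV,X)=4
3. join IU+N (d=13/2, Q=-339/4) ⇒ INU; edges |IU|=115/32, |N|=93/32
  updated: d(C,INU)=35/4, d(H,INU)=47/4, d(INU,SV)=59/8, d(INU,X)=8
4. join INU+SV (d=59/8, Q=-413/8) ⇒ INSUV; edges |INU|=161/48, |SV|=193/48
  updated: d(C,INSUV)=123/16, d(H,INSUV)=135/16, d(INSUV,X)=37/16
5. join C+INSUV (d=123/16, Q=-103/4) ⇒ CINSUV; edges |C|=157/32, |INSUV|=89/32
  updated: d(CINSUV,H)=43/8, d(CINSUV,X)=-3/16
6. join CINSUV+H (d=43/8, Q=-131/16) ⇒ CHINSUV; edges |CINSUV|=35/32, |H|=137/32
  updated: d(CHINSUV,X)=-41/32
7. join CHINSUV+X (d=-41/32) ⇒ CHINSUVX; edges |CHINSUV|=-41/64, |X|=-41/64
final tree: (((C:157/32,(((I:11/12,U:13/12):115/32,N:93/32):161/48,(S:47/20,V:-7/20):193/48):89/32):35/32,H:137/32):-41/64,X:-41/64)
total length: 949/32

35/32,137/32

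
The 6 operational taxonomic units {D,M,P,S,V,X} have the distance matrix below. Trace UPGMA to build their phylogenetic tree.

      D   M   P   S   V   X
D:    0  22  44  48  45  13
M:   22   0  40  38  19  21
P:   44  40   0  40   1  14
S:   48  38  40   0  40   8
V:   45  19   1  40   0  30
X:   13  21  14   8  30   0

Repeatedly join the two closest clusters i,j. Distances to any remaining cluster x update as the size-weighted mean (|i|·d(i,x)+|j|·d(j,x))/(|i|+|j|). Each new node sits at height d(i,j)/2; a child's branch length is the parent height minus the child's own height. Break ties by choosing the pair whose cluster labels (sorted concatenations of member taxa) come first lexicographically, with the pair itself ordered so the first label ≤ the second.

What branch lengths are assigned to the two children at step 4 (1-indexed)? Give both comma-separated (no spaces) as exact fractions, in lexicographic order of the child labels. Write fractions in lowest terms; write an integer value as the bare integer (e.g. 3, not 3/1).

iteration 1: select P,V (d=1); attach at lengths (1/2, 1/2); label the merged cluster PV
  updated: d(D,PV)=89/2, d(M,PV)=59/2, d(PV,S)=40, d(PV,X)=22
iteration 2: select S,X (d=8); attach at lengths (4, 4); label the merged cluster SX
  updated: d(D,SX)=61/2, d(M,SX)=59/2, d(PV,SX)=31
iteration 3: select D,M (d=22); attach at lengths (11, 11); label the merged cluster DM
  updated: d(DM,PV)=37, d(DM,SX)=30
iteration 4: select DM,SX (d=30); attach at lengths (4, 11); label the merged cluster DMSX
  updated: d(DMSX,PV)=34
iteration 5: select DMSX,PV (d=34); attach at lengths (2, 33/2); label the merged cluster DMPSVX
final tree: (((D:11,M:11):4,(S:4,X:4):11):2,(P:1/2,V:1/2):33/2)
total length: 129/2

4,11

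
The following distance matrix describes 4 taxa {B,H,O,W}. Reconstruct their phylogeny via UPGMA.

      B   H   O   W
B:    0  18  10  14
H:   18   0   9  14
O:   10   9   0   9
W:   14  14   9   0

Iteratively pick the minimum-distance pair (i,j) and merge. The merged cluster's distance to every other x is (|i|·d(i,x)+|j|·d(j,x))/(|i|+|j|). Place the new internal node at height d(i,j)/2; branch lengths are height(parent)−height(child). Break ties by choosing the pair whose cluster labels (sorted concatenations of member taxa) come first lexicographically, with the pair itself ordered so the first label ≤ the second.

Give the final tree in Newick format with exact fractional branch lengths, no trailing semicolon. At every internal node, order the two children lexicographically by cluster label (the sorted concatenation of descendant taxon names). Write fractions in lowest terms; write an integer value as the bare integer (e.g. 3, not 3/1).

step 1: merge (H,O) at d=9; branch lengths H→9/2, O→9/2; new cluster HO
  updated: d(B,HO)=14, d(HO,W)=23/2
step 2: merge (HO,W) at d=23/2; branch lengths HO→5/4, W→23/4; new cluster HOW
  updated: d(B,HOW)=14
step 3: merge (B,HOW) at d=14; branch lengths B→7, HOW→5/4; new cluster BHOW
final tree: (B:7,((H:9/2,O:9/2):5/4,W:23/4):5/4)
total length: 97/4

(B:7,((H:9/2,O:9/2):5/4,W:23/4):5/4)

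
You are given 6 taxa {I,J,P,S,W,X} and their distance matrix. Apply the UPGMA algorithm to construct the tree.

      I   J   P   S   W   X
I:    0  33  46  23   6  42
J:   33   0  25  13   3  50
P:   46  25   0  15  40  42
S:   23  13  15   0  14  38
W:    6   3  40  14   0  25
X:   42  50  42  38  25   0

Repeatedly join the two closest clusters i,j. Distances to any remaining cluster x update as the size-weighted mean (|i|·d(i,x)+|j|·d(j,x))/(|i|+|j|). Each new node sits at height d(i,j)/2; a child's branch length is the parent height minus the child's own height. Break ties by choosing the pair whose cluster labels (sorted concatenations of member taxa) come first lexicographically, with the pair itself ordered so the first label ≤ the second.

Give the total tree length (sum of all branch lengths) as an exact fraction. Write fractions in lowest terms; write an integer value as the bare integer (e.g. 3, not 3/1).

step 1: merge (J,W) at d=3; branch lengths J→3/2, W→3/2; new cluster JW
  updated: d(I,JW)=39/2, d(JW,P)=65/2, d(JW,S)=27/2, d(JW,X)=75/2
step 2: merge (JW,S) at d=27/2; branch lengths JW→21/4, S→27/4; new cluster JSW
  updated: d(I,JSW)=62/3, d(JSW,P)=80/3, d(JSW,X)=113/3
step 3: merge (I,JSW) at d=62/3; branch lengths I→31/3, JSW→43/12; new cluster IJSW
  updated: d(IJSW,P)=63/2, d(IJSW,X)=155/4
step 4: merge (IJSW,P) at d=63/2; branch lengths IJSW→65/12, P→63/4; new cluster IJPSW
  updated: d(IJPSW,X)=197/5
step 5: merge (IJPSW,X) at d=197/5; branch lengths IJPSW→79/20, X→197/10; new cluster IJPSWX
final tree: (((I:31/3,((J:3/2,W:3/2):21/4,S:27/4):43/12):65/12,P:63/4):79/20,X:197/10)
total length: 1106/15

1106/15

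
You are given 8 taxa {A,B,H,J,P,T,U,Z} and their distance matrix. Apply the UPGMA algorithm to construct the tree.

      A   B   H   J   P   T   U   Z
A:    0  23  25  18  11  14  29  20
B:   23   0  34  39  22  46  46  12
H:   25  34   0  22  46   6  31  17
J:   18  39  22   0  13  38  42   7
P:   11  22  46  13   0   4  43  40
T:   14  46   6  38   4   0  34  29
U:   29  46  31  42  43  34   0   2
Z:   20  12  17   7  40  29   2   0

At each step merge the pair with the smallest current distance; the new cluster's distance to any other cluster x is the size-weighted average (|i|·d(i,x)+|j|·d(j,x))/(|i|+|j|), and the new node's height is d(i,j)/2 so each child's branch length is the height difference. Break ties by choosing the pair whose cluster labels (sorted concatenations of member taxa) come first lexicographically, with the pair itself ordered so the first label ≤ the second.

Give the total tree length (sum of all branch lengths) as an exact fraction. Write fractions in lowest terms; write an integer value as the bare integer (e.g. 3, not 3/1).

6577/84

step 1: merge (U,Z) at d=2; branch lengths U→1, Z→1; new cluster UZ
  updated: d(A,UZ)=49/2, d(B,UZ)=29, d(H,UZ)=24, d(J,UZ)=49/2, d(P,UZ)=83/2, d(T,UZ)=63/2
step 2: merge (P,T) at d=4; branch lengths P→2, T→2; new cluster PT
  updated: d(A,PT)=25/2, d(B,PT)=34, d(H,PT)=26, d(J,PT)=51/2, d(PT,UZ)=73/2
step 3: merge (A,PT) at d=25/2; branch lengths A→25/4, PT→17/4; new cluster APT
  updated: d(APT,B)=91/3, d(APT,H)=77/3, d(APT,J)=23, d(APT,UZ)=65/2
step 4: merge (H,J) at d=22; branch lengths H→11, J→11; new cluster HJ
  updated: d(APT,HJ)=73/3, d(B,HJ)=73/2, d(HJ,UZ)=97/4
step 5: merge (HJ,UZ) at d=97/4; branch lengths HJ→9/8, UZ→89/8; new cluster HJUZ
  updated: d(APT,HJUZ)=341/12, d(B,HJUZ)=131/4
step 6: merge (APT,HJUZ) at d=341/12; branch lengths APT→191/24, HJUZ→25/12; new cluster AHJPTUZ
  updated: d(AHJPTUZ,B)=222/7
step 7: merge (AHJPTUZ,B) at d=222/7; branch lengths AHJPTUZ→277/168, B→111/7; new cluster ABHJPTUZ
final tree: (((A:25/4,(P:2,T:2):17/4):191/24,((H:11,J:11):9/8,(U:1,Z:1):89/8):25/12):277/168,B:111/7)
total length: 6577/84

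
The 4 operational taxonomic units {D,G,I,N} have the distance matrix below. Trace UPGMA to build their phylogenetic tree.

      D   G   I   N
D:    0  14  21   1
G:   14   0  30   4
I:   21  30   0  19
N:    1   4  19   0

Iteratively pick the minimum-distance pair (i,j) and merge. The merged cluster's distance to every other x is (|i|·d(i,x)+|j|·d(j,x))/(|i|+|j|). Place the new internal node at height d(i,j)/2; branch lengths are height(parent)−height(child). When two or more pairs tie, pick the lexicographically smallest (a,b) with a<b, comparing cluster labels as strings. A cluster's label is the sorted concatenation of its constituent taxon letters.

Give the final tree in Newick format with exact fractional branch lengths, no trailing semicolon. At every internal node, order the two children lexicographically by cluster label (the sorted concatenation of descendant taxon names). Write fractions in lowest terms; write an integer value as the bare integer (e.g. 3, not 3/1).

(((D:1/2,N:1/2):4,G:9/2):43/6,I:35/3)

step 1: merge (D,N) at d=1; branch lengths D→1/2, N→1/2; new cluster DN
  updated: d(DN,G)=9, d(DN,I)=20
step 2: merge (DN,G) at d=9; branch lengths DN→4, G→9/2; new cluster DGN
  updated: d(DGN,I)=70/3
step 3: merge (DGN,I) at d=70/3; branch lengths DGN→43/6, I→35/3; new cluster DGIN
final tree: (((D:1/2,N:1/2):4,G:9/2):43/6,I:35/3)
total length: 85/3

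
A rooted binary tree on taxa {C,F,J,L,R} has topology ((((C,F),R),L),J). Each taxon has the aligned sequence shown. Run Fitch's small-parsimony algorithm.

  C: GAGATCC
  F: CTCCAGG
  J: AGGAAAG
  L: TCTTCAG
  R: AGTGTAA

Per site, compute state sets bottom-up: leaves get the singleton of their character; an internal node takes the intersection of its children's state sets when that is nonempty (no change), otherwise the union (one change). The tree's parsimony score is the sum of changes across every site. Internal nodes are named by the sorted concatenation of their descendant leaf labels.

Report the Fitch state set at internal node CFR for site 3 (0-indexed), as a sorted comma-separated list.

site 0, node CF: C={G} ∪ F={C} → {C,G} (+1)
site 0, node CFR: CF={C,G} ∪ R={A} → {A,C,G} (+1)
site 0, node CFLR: CFR={A,C,G} ∪ L={T} → {A,C,G,T} (+1)
site 0, node CFJLR: CFLR={A,C,G,T} ∩ J={A} → {A} (+0)
site 1, node CF: C={A} ∪ F={T} → {A,T} (+1)
site 1, node CFR: CF={A,T} ∪ R={G} → {A,G,T} (+1)
site 1, node CFLR: CFR={A,G,T} ∪ L={C} → {A,C,G,T} (+1)
site 1, node CFJLR: CFLR={A,C,G,T} ∩ J={G} → {G} (+0)
site 2, node CF: C={G} ∪ F={C} → {C,G} (+1)
site 2, node CFR: CF={C,G} ∪ R={T} → {C,G,T} (+1)
site 2, node CFLR: CFR={C,G,T} ∩ L={T} → {T} (+0)
site 2, node CFJLR: CFLR={T} ∪ J={G} → {G,T} (+1)
site 3, node CF: C={A} ∪ F={C} → {A,C} (+1)
site 3, node CFR: CF={A,C} ∪ R={G} → {A,C,G} (+1)
site 3, node CFLR: CFR={A,C,G} ∪ L={T} → {A,C,G,T} (+1)
site 3, node CFJLR: CFLR={A,C,G,T} ∩ J={A} → {A} (+0)
site 4, node CF: C={T} ∪ F={A} → {A,T} (+1)
site 4, node CFR: CF={A,T} ∩ R={T} → {T} (+0)
site 4, node CFLR: CFR={T} ∪ L={C} → {C,T} (+1)
site 4, node CFJLR: CFLR={C,T} ∪ J={A} → {A,C,T} (+1)
site 5, node CF: C={C} ∪ F={G} → {C,G} (+1)
site 5, node CFR: CF={C,G} ∪ R={A} → {A,C,G} (+1)
site 5, node CFLR: CFR={A,C,G} ∩ L={A} → {A} (+0)
site 5, node CFJLR: CFLR={A} ∩ J={A} → {A} (+0)
site 6, node CF: C={C} ∪ F={G} → {C,G} (+1)
site 6, node CFR: CF={C,G} ∪ R={A} → {A,C,G} (+1)
site 6, node CFLR: CFR={A,C,G} ∩ L={G} → {G} (+0)
site 6, node CFJLR: CFLR={G} ∩ J={G} → {G} (+0)
per-site changes: [3, 3, 3, 3, 3, 2, 2]; total = 19

A,C,G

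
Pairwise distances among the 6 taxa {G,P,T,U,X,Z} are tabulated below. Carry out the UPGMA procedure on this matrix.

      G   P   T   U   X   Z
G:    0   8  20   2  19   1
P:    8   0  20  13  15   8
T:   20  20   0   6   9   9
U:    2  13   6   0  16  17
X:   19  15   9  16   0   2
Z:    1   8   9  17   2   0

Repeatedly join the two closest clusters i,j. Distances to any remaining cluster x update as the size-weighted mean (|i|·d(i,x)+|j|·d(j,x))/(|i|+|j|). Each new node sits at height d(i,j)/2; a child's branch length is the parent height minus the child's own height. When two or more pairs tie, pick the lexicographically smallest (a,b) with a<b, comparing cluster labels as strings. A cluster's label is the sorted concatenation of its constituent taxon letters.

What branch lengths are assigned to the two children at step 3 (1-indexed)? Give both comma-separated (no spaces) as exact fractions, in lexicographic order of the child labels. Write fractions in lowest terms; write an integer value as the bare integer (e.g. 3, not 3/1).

iteration 1: select G,Z (d=1); attach at lengths (1/2, 1/2); label the merged cluster GZ
  updated: d(GZ,P)=8, d(GZ,T)=29/2, d(GZ,U)=19/2, d(GZ,X)=21/2
iteration 2: select T,U (d=6); attach at lengths (3, 3); label the merged cluster TU
  updated: d(GZ,TU)=12, d(P,TU)=33/2, d(TU,X)=25/2
iteration 3: select GZ,P (d=8); attach at lengths (7/2, 4); label the merged cluster GPZ
  updated: d(GPZ,TU)=27/2, d(GPZ,X)=12
iteration 4: select GPZ,X (d=12); attach at lengths (2, 6); label the merged cluster GPXZ
  updated: d(GPXZ,TU)=53/4
iteration 5: select GPXZ,TU (d=53/4); attach at lengths (5/8, 29/8); label the merged cluster GPTUXZ
final tree: ((((G:1/2,Z:1/2):7/2,P:4):2,X:6):5/8,(T:3,U:3):29/8)
total length: 107/4

7/2,4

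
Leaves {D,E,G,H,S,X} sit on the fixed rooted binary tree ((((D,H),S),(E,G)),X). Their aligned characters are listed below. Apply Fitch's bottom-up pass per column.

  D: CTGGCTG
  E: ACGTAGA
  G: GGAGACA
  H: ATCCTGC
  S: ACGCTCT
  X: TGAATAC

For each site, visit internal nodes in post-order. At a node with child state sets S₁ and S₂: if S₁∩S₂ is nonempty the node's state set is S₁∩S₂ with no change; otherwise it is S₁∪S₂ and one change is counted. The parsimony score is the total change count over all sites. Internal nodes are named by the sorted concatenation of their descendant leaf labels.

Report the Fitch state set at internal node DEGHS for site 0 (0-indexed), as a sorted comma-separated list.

[col 0] DH: children D:{C}, H:{A} ∪→ {A,C}; cost 1
[col 0] DHS: children DH:{A,C}, S:{A} ∩→ {A}; cost 0
[col 0] EG: children E:{A}, G:{G} ∪→ {A,G}; cost 1
[col 0] DEGHS: children DHS:{A}, EG:{A,G} ∩→ {A}; cost 0
[col 0] DEGHSX: children DEGHS:{A}, X:{T} ∪→ {A,T}; cost 1
[col 1] DH: children D:{T}, H:{T} ∩→ {T}; cost 0
[col 1] DHS: children DH:{T}, S:{C} ∪→ {C,T}; cost 1
[col 1] EG: children E:{C}, G:{G} ∪→ {C,G}; cost 1
[col 1] DEGHS: children DHS:{C,T}, EG:{C,G} ∩→ {C}; cost 0
[col 1] DEGHSX: children DEGHS:{C}, X:{G} ∪→ {C,G}; cost 1
[col 2] DH: children D:{G}, H:{C} ∪→ {C,G}; cost 1
[col 2] DHS: children DH:{C,G}, S:{G} ∩→ {G}; cost 0
[col 2] EG: children E:{G}, G:{A} ∪→ {A,G}; cost 1
[col 2] DEGHS: children DHS:{G}, EG:{A,G} ∩→ {G}; cost 0
[col 2] DEGHSX: children DEGHS:{G}, X:{A} ∪→ {A,G}; cost 1
[col 3] DH: children D:{G}, H:{C} ∪→ {C,G}; cost 1
[col 3] DHS: children DH:{C,G}, S:{C} ∩→ {C}; cost 0
[col 3] EG: children E:{T}, G:{G} ∪→ {G,T}; cost 1
[col 3] DEGHS: children DHS:{C}, EG:{G,T} ∪→ {C,G,T}; cost 1
[col 3] DEGHSX: children DEGHS:{C,G,T}, X:{A} ∪→ {A,C,G,T}; cost 1
[col 4] DH: children D:{C}, H:{T} ∪→ {C,T}; cost 1
[col 4] DHS: children DH:{C,T}, S:{T} ∩→ {T}; cost 0
[col 4] EG: children E:{A}, G:{A} ∩→ {A}; cost 0
[col 4] DEGHS: children DHS:{T}, EG:{A} ∪→ {A,T}; cost 1
[col 4] DEGHSX: children DEGHS:{A,T}, X:{T} ∩→ {T}; cost 0
[col 5] DH: children D:{T}, H:{G} ∪→ {G,T}; cost 1
[col 5] DHS: children DH:{G,T}, S:{C} ∪→ {C,G,T}; cost 1
[col 5] EG: children E:{G}, G:{C} ∪→ {C,G}; cost 1
[col 5] DEGHS: children DHS:{C,G,T}, EG:{C,G} ∩→ {C,G}; cost 0
[col 5] DEGHSX: children DEGHS:{C,G}, X:{A} ∪→ {A,C,G}; cost 1
[col 6] DH: children D:{G}, H:{C} ∪→ {C,G}; cost 1
[col 6] DHS: children DH:{C,G}, S:{T} ∪→ {C,G,T}; cost 1
[col 6] EG: children E:{A}, G:{A} ∩→ {A}; cost 0
[col 6] DEGHS: children DHS:{C,G,T}, EG:{A} ∪→ {A,C,G,T}; cost 1
[col 6] DEGHSX: children DEGHS:{A,C,G,T}, X:{C} ∩→ {C}; cost 0
per-site changes: [3, 3, 3, 4, 2, 4, 3]; total = 22

A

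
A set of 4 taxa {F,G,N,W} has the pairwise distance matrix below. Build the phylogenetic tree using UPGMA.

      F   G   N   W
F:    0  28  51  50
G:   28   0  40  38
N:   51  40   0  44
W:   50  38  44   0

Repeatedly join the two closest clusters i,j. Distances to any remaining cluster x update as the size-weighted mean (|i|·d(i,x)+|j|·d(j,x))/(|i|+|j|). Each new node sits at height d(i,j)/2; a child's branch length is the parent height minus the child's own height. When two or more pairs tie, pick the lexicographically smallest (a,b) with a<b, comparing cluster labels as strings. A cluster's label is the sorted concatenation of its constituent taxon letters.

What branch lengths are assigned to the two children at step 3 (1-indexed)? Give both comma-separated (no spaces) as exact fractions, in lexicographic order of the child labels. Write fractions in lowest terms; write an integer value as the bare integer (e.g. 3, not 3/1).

1/2,45/2

step 1: merge (F,G) at d=28; branch lengths F→14, G→14; new cluster FG
  updated: d(FG,N)=91/2, d(FG,W)=44
step 2: merge (FG,W) at d=44; branch lengths FG→8, W→22; new cluster FGW
  updated: d(FGW,N)=45
step 3: merge (FGW,N) at d=45; branch lengths FGW→1/2, N→45/2; new cluster FGNW
final tree: (((F:14,G:14):8,W:22):1/2,N:45/2)
total length: 81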